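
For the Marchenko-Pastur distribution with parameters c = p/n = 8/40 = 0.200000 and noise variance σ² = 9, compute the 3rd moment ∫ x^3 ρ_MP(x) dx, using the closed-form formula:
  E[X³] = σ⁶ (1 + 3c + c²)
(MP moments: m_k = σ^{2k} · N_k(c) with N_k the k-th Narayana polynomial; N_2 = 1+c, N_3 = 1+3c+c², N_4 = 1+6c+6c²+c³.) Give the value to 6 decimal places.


E[X³] = σ⁶ (1 + 3c + c²) (third MP moment). With σ² = 9 (so σ⁶ = 729) and c = 8/40 = 0.200000: E[X³] = 729 · (1 + 3·0.200000 + (0.200000)²) = 729 · 1.640000.

So E[X^3] = 1195.560000.


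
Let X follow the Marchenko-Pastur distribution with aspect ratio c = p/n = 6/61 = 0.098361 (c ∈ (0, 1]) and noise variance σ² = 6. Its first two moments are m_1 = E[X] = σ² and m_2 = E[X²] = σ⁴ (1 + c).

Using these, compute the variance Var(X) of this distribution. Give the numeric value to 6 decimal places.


m_1 = E[X] = σ² = 6, so m_1² = 36.
m_2 = E[X²] = σ⁴ (1 + c) = 36 · (1 + 0.098361) = 36 · 1.098361 = 39.540984.
(Note m_2 − m_1² simplifies to c · σ⁴ = 0.098361 · 36.)

Var(X) = m_2 − m_1² = 39.540984 − 36 = 3.540984.


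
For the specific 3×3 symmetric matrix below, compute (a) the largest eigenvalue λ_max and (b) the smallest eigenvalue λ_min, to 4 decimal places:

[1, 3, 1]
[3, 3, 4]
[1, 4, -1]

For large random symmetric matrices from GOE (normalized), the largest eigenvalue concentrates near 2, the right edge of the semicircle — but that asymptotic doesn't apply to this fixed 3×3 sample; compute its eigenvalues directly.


Since M is real symmetric, all three eigenvalues are real; they are the roots of det(λI − M) = λ³ − (tr M) λ² + s λ − det M, where s is the sum of the principal 2×2 minors.
tr M = 1 + 3 + (-1) = 3.
s = (1·3 − 3²) + (1·(-1) − 1²) + (3·(-1) − 4²) = -6 + (-2) + (-19) = -27.
det M (expand along row 1) = 1·(-19) − 3·(-7) + 1·9 = 11.
Characteristic polynomial: λ³ − 3λ² − 27λ − 11 = 0.
Substitute λ = y + (tr M)/3 = y + 1.000000 to remove the quadratic term: y³ + p·y + q = 0 with p = s − (tr M)²/3 = -30.000000 and q = −2(tr M)³/27 + (tr M)·s/3 − det M = -40.000000.
Three real roots ⇒ use the trigonometric (Viète) form: r = 2√(−p/3) = 6.324555, φ = arccos(3q/(p·r)) = arccos(0.632456) = 0.886077 rad.
y_k = r·cos(φ/3 − 2πk/3) for k = 0, 1, 2 gives y = 6.050687, -1.431015, -4.619673.
λ_k = y_k + 1.000000 gives λ = 7.0507, -0.4310, -3.6197 (check: the sum is 3.0000 = tr M).

Hence λ_max = 7.0507 and λ_min = -3.6197.


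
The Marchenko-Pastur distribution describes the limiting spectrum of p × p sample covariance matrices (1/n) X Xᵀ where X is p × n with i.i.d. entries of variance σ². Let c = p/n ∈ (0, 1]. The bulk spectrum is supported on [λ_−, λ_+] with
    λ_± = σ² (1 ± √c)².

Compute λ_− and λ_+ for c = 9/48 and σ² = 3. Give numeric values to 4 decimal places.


c = 9/48 = 0.187500; √c = 0.433013.
λ_− = σ² (1 − √c)² = 3 · (1 − 0.433013)² = 3 · (0.566987)² = 0.964424.
λ_+ = σ² (1 + √c)² = 3 · (1 + 0.433013)² = 3 · (1.433013)² = 6.160576.

Rounded to 4 decimal places: λ_− ≈ 0.9644, λ_+ ≈ 6.1606.


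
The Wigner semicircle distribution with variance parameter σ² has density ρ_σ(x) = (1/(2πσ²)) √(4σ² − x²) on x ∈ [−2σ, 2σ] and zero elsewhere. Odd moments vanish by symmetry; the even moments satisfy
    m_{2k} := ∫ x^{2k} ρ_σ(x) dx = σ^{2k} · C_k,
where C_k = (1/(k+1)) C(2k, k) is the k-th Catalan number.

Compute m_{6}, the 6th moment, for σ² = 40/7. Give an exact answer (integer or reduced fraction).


By the scaled semicircle moment identity, m_{2k} = σ^{2k} · C_k with k = 3.
C_3 = (1/(k+1)) · C(2k, k) = (1/4) · C(6, 3) = (1/4) · 20 = 5.
σ^{2k} = (σ²)^k = (40/7)^3 = 64000/343.

Therefore m_{6} = σ^{6} · C_3 = (64000/343) · 5 = 320000/343.


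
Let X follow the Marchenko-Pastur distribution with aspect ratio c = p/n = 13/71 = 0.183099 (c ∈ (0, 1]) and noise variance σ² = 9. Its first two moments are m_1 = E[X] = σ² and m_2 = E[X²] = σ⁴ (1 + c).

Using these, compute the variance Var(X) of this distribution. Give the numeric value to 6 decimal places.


m_1 = E[X] = σ² = 9, so m_1² = 81.
m_2 = E[X²] = σ⁴ (1 + c) = 81 · (1 + 0.183099) = 81 · 1.183099 = 95.830986.
(Note m_2 − m_1² simplifies to c · σ⁴ = 0.183099 · 81.)

Var(X) = m_2 − m_1² = 95.830986 − 81 = 14.830986.


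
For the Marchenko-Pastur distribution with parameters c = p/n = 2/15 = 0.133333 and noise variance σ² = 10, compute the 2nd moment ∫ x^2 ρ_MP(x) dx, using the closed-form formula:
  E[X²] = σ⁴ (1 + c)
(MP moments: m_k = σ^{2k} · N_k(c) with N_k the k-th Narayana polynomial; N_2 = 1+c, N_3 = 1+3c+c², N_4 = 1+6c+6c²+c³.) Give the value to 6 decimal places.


E[X²] = σ⁴ (1 + c) (second MP moment). With σ² = 10 (so σ⁴ = 100) and c = 2/15 = 0.133333: E[X²] = 100 · (1 + 0.133333) = 100 · 1.133333.

So E[X^2] = 113.333333.


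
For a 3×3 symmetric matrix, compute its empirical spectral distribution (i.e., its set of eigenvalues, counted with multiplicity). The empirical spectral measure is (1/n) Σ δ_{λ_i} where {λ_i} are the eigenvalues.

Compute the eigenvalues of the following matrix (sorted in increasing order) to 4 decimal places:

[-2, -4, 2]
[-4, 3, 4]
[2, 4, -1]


Since M is real symmetric, all three eigenvalues are real; they are the roots of det(λI − M) = λ³ − (tr M) λ² + s λ − det M, where s is the sum of the principal 2×2 minors.
tr M = -2 + 3 + (-1) = 0.
s = ((-2)·3 − (-4)²) + ((-2)·(-1) − 2²) + (3·(-1) − 4²) = -22 + (-2) + (-19) = -43.
det M (expand along row 1) = (-2)·(-19) − (-4)·(-4) + 2·(-22) = -22.
Characteristic polynomial: λ³ − 43λ + 22 = 0.
Substitute λ = y + (tr M)/3 = y + 0.000000 to remove the quadratic term: y³ + p·y + q = 0 with p = s − (tr M)²/3 = -43.000000 and q = −2(tr M)³/27 + (tr M)·s/3 − det M = 22.000000.
Three real roots ⇒ use the trigonometric (Viète) form: r = 2√(−p/3) = 7.571878, φ = arccos(3q/(p·r)) = arccos(-0.202708) = 1.774919 rad.
y_k = r·cos(φ/3 − 2πk/3) for k = 0, 1, 2 gives y = 6.284865, 0.514801, -6.799666.
λ_k = y_k + 0.000000 gives λ = 6.2849, 0.5148, -6.7997 (check: the sum is 0.0000 = tr M).

Eigenvalues sorted in increasing order: [-6.7997, 0.5148, 6.2849].


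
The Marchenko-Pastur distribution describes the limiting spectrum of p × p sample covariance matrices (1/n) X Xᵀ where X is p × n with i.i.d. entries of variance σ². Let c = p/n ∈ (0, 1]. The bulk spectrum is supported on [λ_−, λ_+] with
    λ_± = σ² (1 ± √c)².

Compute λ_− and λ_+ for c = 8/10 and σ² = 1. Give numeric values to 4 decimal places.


c = 8/10 = 0.800000; √c = 0.894427.
λ_− = σ² (1 − √c)² = 1 · (1 − 0.894427)² = 1 · (0.105573)² = 0.011146.
λ_+ = σ² (1 + √c)² = 1 · (1 + 0.894427)² = 1 · (1.894427)² = 3.588854.

Rounded to 4 decimal places: λ_− ≈ 0.0111, λ_+ ≈ 3.5889.


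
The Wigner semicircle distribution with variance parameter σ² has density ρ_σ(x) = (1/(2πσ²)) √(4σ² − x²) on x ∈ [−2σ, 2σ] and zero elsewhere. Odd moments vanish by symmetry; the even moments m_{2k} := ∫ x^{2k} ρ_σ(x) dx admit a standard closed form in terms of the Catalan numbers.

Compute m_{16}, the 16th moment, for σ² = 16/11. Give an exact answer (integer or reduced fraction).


By the scaled semicircle moment identity, m_{2k} = σ^{2k} · C_k with k = 8.
C_8 = (1/(k+1)) · C(2k, k) = (1/9) · C(16, 8) = (1/9) · 12870 = 1430.
σ^{2k} = (σ²)^k = (16/11)^8 = 4294967296/214358881.

Therefore m_{16} = σ^{16} · C_8 = (4294967296/214358881) · 1430 = 558345748480/19487171.


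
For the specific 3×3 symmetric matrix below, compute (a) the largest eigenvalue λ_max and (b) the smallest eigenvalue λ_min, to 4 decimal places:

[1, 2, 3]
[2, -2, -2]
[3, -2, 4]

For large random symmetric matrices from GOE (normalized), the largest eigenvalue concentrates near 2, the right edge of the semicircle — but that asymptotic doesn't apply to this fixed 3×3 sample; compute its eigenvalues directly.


Since M is real symmetric, all three eigenvalues are real; they are the roots of det(λI − M) = λ³ − (tr M) λ² + s λ − det M, where s is the sum of the principal 2×2 minors.
tr M = 1 + (-2) + 4 = 3.
s = (1·(-2) − 2²) + (1·4 − 3²) + ((-2)·4 − (-2)²) = -6 + (-5) + (-12) = -23.
det M (expand along row 1) = 1·(-12) − 2·14 + 3·2 = -34.
Characteristic polynomial: λ³ − 3λ² − 23λ + 34 = 0.
Substitute λ = y + (tr M)/3 = y + 1.000000 to remove the quadratic term: y³ + p·y + q = 0 with p = s − (tr M)²/3 = -26.000000 and q = −2(tr M)³/27 + (tr M)·s/3 − det M = 9.000000.
Three real roots ⇒ use the trigonometric (Viète) form: r = 2√(−p/3) = 5.887841, φ = arccos(3q/(p·r)) = arccos(-0.176374) = 1.748098 rad.
y_k = r·cos(φ/3 − 2πk/3) for k = 0, 1, 2 gives y = 4.916231, 0.347772, -5.264003.
λ_k = y_k + 1.000000 gives λ = 5.9162, 1.3478, -4.2640 (check: the sum is 3.0000 = tr M).

Hence λ_max = 5.9162 and λ_min = -4.2640.


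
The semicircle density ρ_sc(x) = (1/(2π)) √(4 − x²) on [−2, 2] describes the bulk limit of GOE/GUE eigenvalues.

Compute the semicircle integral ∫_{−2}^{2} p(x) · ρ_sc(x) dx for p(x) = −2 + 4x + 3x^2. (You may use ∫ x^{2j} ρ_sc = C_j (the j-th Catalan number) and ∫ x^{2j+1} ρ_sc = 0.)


Write p(x) = Σ a_i x^i, split into monomials and integrate each against ρ_sc separately.
Using ∫ x^{2j} ρ_sc = C_j = (1/(j+1)) C(2j, j) (Catalan numbers) and ∫ x^{2j+1} ρ_sc = 0 (odd monomials vanish by symmetry):
  i = 0 (even): a_0 · C_{0} = -2 · 1 = -2
  i = 1 (odd): ∫ x^1 ρ_sc = 0 (vanishes)
  i = 2 (even): a_2 · C_{1} = 3 · 1 = 3

Summing the contributions: ∫_{−2}^{2} p(x) ρ_sc(x) dx = (-2) + 3 = 1.


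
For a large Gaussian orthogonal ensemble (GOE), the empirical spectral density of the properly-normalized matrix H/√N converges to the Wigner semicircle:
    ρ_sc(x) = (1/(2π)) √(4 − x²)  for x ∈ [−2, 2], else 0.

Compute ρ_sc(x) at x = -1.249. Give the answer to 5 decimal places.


ρ_sc(x) = (1/(2π)) √(4 − x²). With x = -1.249:
  4 − x² = 4 − (-1.249)² = 4 − 1.560001 = 2.439999.
  √(4 − x²) = 1.562050.
  1/(2π) = 0.159155.
  ρ_sc(-1.249) = 0.159155 · 1.562050 = 0.248608.

Rounded to 5 decimal places: ρ_sc(-1.249) ≈ 0.24861.


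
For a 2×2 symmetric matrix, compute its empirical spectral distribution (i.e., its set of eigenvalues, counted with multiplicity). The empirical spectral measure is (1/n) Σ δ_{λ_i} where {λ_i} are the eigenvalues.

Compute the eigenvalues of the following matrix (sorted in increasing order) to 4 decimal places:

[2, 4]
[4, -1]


Since M is real symmetric, both eigenvalues are real; they are the roots of det(λI − M) = λ² − (tr M) λ + det M.
tr M = 2 + (-1) = 1.
det M = 2·(-1) − 4² = -2 − 16 = -18.
Characteristic polynomial: λ² − λ − 18 = 0.
Discriminant Δ = (tr M)² − 4·det M = 1 − (-72) = 73; √Δ = 8.544004.
λ = (tr M ± √Δ)/2 = (1 ± 8.544004)/2, giving (tr M − √Δ)/2 = -3.7720 and (tr M + √Δ)/2 = 4.7720.

Eigenvalues sorted in increasing order: [-3.7720, 4.7720].


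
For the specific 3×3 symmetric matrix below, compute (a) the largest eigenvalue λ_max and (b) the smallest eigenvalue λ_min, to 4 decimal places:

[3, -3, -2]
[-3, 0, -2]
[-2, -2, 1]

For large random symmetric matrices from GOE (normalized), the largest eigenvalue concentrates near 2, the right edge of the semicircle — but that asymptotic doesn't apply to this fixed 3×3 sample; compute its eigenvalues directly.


Since M is real symmetric, all three eigenvalues are real; they are the roots of det(λI − M) = λ³ − (tr M) λ² + s λ − det M, where s is the sum of the principal 2×2 minors.
tr M = 3 + 0 + 1 = 4.
s = (3·0 − (-3)²) + (3·1 − (-2)²) + (0·1 − (-2)²) = -9 + (-1) + (-4) = -14.
det M (expand along row 1) = 3·(-4) − (-3)·(-7) + (-2)·6 = -45.
Characteristic polynomial: λ³ − 4λ² − 14λ + 45 = 0.
Substitute λ = y + (tr M)/3 = y + 1.333333 to remove the quadratic term: y³ + p·y + q = 0 with p = s − (tr M)²/3 = -19.333333 and q = −2(tr M)³/27 + (tr M)·s/3 − det M = 21.592593.
Three real roots ⇒ use the trigonometric (Viète) form: r = 2√(−p/3) = 5.077182, φ = arccos(3q/(p·r)) = arccos(-0.659928) = 2.291519 rad.
y_k = r·cos(φ/3 − 2πk/3) for k = 0, 1, 2 gives y = 3.666667, 1.208048, -4.874715.
λ_k = y_k + 1.333333 gives λ = 5.0000, 2.5414, -3.5414 (check: the sum is 4.0000 = tr M).

Hence λ_max = 5.0000 and λ_min = -3.5414.


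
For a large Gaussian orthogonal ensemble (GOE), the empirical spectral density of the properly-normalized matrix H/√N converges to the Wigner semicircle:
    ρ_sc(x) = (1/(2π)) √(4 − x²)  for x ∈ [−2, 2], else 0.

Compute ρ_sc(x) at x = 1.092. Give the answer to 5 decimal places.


ρ_sc(x) = (1/(2π)) √(4 − x²). With x = 1.092:
  4 − x² = 4 − (1.092)² = 4 − 1.192464 = 2.807536.
  √(4 − x²) = 1.675570.
  1/(2π) = 0.159155.
  ρ_sc(1.092) = 0.159155 · 1.675570 = 0.266675.

Rounded to 5 decimal places: ρ_sc(1.092) ≈ 0.26668.


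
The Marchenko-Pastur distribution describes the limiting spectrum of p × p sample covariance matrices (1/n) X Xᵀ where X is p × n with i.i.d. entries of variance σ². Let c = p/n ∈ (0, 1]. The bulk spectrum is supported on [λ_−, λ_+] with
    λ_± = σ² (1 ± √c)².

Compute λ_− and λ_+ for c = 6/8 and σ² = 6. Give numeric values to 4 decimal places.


c = 6/8 = 0.750000; √c = 0.866025.
λ_− = σ² (1 − √c)² = 6 · (1 − 0.866025)² = 6 · (0.133975)² = 0.107695.
λ_+ = σ² (1 + √c)² = 6 · (1 + 0.866025)² = 6 · (1.866025)² = 20.892305.

Rounded to 4 decimal places: λ_− ≈ 0.1077, λ_+ ≈ 20.8923.


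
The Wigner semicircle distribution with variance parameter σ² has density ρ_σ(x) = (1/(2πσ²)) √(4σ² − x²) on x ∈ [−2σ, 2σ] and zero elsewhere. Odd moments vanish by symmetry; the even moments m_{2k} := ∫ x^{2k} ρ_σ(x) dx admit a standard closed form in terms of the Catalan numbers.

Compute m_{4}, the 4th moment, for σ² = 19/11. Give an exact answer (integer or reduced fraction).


By the scaled semicircle moment identity, m_{2k} = σ^{2k} · C_k with k = 2.
C_2 = (1/(k+1)) · C(2k, k) = (1/3) · C(4, 2) = (1/3) · 6 = 2.
σ^{2k} = (σ²)^k = (19/11)^2 = 361/121.

Therefore m_{4} = σ^{4} · C_2 = (361/121) · 2 = 722/121.


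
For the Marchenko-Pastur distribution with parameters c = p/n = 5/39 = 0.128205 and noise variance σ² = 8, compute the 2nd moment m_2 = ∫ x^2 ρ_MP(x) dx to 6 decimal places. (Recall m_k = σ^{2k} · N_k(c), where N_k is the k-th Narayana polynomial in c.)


E[X²] = σ⁴ (1 + c) (second MP moment). With σ² = 8 (so σ⁴ = 64) and c = 5/39 = 0.128205: E[X²] = 64 · (1 + 0.128205) = 64 · 1.128205.

So E[X^2] = 72.205128.


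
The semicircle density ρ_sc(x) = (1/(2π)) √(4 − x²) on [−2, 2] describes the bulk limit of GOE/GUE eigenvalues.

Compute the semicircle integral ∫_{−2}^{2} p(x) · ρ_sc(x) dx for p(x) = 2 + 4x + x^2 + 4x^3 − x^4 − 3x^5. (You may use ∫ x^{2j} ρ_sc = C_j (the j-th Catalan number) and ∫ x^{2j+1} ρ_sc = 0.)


Write p(x) = Σ a_i x^i, split into monomials and integrate each against ρ_sc separately.
Using ∫ x^{2j} ρ_sc = C_j = (1/(j+1)) C(2j, j) (Catalan numbers) and ∫ x^{2j+1} ρ_sc = 0 (odd monomials vanish by symmetry):
  i = 0 (even): a_0 · C_{0} = 2 · 1 = 2
  i = 1 (odd): ∫ x^1 ρ_sc = 0 (vanishes)
  i = 2 (even): a_2 · C_{1} = 1 · 1 = 1
  i = 3 (odd): ∫ x^3 ρ_sc = 0 (vanishes)
  i = 4 (even): a_4 · C_{2} = -1 · 2 = -2
  i = 5 (odd): ∫ x^5 ρ_sc = 0 (vanishes)

Summing the contributions: ∫_{−2}^{2} p(x) ρ_sc(x) dx = 2 + 1 + (-2) = 1.


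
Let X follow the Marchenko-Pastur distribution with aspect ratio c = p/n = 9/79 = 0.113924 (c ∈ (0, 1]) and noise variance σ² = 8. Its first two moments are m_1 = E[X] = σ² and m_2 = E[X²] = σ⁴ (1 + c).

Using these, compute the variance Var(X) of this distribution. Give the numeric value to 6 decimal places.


m_1 = E[X] = σ² = 8, so m_1² = 64.
m_2 = E[X²] = σ⁴ (1 + c) = 64 · (1 + 0.113924) = 64 · 1.113924 = 71.291139.
(Note m_2 − m_1² simplifies to c · σ⁴ = 0.113924 · 64.)

Var(X) = m_2 − m_1² = 71.291139 − 64 = 7.291139.


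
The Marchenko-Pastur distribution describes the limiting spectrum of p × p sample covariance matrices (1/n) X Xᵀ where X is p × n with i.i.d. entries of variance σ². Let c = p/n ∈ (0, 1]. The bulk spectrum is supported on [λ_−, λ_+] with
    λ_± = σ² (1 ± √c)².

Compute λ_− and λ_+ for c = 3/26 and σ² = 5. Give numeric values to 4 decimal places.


c = 3/26 = 0.115385; √c = 0.339683.
λ_− = σ² (1 − √c)² = 5 · (1 − 0.339683)² = 5 · (0.660317)² = 2.180092.
λ_+ = σ² (1 + √c)² = 5 · (1 + 0.339683)² = 5 · (1.339683)² = 8.973754.

Rounded to 4 decimal places: λ_− ≈ 2.1801, λ_+ ≈ 8.9738.


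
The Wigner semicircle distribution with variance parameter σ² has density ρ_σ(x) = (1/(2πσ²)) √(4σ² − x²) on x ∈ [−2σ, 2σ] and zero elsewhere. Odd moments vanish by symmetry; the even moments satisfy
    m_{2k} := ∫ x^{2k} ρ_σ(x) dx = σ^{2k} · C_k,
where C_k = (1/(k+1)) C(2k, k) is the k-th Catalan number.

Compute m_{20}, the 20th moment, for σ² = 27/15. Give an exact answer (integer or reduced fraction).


By the scaled semicircle moment identity, m_{2k} = σ^{2k} · C_k with k = 10.
C_10 = (1/(k+1)) · C(2k, k) = (1/11) · C(20, 10) = (1/11) · 184756 = 16796.
σ^{2k} = (σ²)^k = (27/15)^10 = 3486784401/9765625.

Therefore m_{20} = σ^{20} · C_10 = (3486784401/9765625) · 16796 = 58564030799196/9765625.


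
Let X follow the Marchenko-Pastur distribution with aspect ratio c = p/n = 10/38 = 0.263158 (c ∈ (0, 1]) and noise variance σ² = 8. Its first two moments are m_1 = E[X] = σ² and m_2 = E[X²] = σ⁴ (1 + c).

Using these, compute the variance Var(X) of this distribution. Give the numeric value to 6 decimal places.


m_1 = E[X] = σ² = 8, so m_1² = 64.
m_2 = E[X²] = σ⁴ (1 + c) = 64 · (1 + 0.263158) = 64 · 1.263158 = 80.842105.
(Note m_2 − m_1² simplifies to c · σ⁴ = 0.263158 · 64.)

Var(X) = m_2 − m_1² = 80.842105 − 64 = 16.842105.


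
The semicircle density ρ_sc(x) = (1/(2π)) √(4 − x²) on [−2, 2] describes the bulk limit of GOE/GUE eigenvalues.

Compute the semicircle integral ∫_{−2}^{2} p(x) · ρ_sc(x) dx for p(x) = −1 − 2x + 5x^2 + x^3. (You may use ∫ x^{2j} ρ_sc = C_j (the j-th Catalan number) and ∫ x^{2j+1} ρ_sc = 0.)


Write p(x) = Σ a_i x^i, split into monomials and integrate each against ρ_sc separately.
Using ∫ x^{2j} ρ_sc = C_j = (1/(j+1)) C(2j, j) (Catalan numbers) and ∫ x^{2j+1} ρ_sc = 0 (odd monomials vanish by symmetry):
  i = 0 (even): a_0 · C_{0} = -1 · 1 = -1
  i = 1 (odd): ∫ x^1 ρ_sc = 0 (vanishes)
  i = 2 (even): a_2 · C_{1} = 5 · 1 = 5
  i = 3 (odd): ∫ x^3 ρ_sc = 0 (vanishes)

Summing the contributions: ∫_{−2}^{2} p(x) ρ_sc(x) dx = (-1) + 5 = 4.


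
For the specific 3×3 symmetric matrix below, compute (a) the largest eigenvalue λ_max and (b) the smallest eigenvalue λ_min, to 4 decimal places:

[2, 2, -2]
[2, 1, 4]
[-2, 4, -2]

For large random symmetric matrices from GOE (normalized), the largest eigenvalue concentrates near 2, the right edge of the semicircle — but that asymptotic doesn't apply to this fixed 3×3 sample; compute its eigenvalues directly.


Since M is real symmetric, all three eigenvalues are real; they are the roots of det(λI − M) = λ³ − (tr M) λ² + s λ − det M, where s is the sum of the principal 2×2 minors.
tr M = 2 + 1 + (-2) = 1.
s = (2·1 − 2²) + (2·(-2) − (-2)²) + (1·(-2) − 4²) = -2 + (-8) + (-18) = -28.
det M (expand along row 1) = 2·(-18) − 2·4 + (-2)·10 = -64.
Characteristic polynomial: λ³ − λ² − 28λ + 64 = 0.
Substitute λ = y + (tr M)/3 = y + 0.333333 to remove the quadratic term: y³ + p·y + q = 0 with p = s − (tr M)²/3 = -28.333333 and q = −2(tr M)³/27 + (tr M)·s/3 − det M = 54.592593.
Three real roots ⇒ use the trigonometric (Viète) form: r = 2√(−p/3) = 6.146363, φ = arccos(3q/(p·r)) = arccos(-0.940457) = 2.794770 rad.
y_k = r·cos(φ/3 − 2πk/3) for k = 0, 1, 2 gives y = 3.666667, 2.438669, -6.105335.
λ_k = y_k + 0.333333 gives λ = 4.0000, 2.7720, -5.7720 (check: the sum is 1.0000 = tr M).

Hence λ_max = 4.0000 and λ_min = -5.7720.


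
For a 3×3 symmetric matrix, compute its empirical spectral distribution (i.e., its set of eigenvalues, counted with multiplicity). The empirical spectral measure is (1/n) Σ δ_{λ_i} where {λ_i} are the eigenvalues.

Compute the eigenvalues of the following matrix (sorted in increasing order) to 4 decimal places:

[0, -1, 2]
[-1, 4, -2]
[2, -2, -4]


Since M is real symmetric, all three eigenvalues are real; they are the roots of det(λI − M) = λ³ − (tr M) λ² + s λ − det M, where s is the sum of the principal 2×2 minors.
tr M = 0 + 4 + (-4) = 0.
s = (0·4 − (-1)²) + (0·(-4) − 2²) + (4·(-4) − (-2)²) = -1 + (-4) + (-20) = -25.
det M (expand along row 1) = 0·(-20) − (-1)·8 + 2·(-6) = -4.
Characteristic polynomial: λ³ − 25λ + 4 = 0.
Substitute λ = y + (tr M)/3 = y + 0.000000 to remove the quadratic term: y³ + p·y + q = 0 with p = s − (tr M)²/3 = -25.000000 and q = −2(tr M)³/27 + (tr M)·s/3 − det M = 4.000000.
Three real roots ⇒ use the trigonometric (Viète) form: r = 2√(−p/3) = 5.773503, φ = arccos(3q/(p·r)) = arccos(-0.083138) = 1.654031 rad.
y_k = r·cos(φ/3 − 2πk/3) for k = 0, 1, 2 gives y = 4.917994, 0.160164, -5.078158.
λ_k = y_k + 0.000000 gives λ = 4.9180, 0.1602, -5.0782 (check: the sum is 0.0000 = tr M).

Eigenvalues sorted in increasing order: [-5.0782, 0.1602, 4.9180].


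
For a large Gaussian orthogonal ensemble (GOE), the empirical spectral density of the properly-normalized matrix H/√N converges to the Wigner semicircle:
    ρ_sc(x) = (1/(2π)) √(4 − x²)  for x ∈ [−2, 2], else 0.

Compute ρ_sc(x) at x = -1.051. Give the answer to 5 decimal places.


ρ_sc(x) = (1/(2π)) √(4 − x²). With x = -1.051:
  4 − x² = 4 − (-1.051)² = 4 − 1.104601 = 2.895399.
  √(4 − x²) = 1.701587.
  1/(2π) = 0.159155.
  ρ_sc(-1.051) = 0.159155 · 1.701587 = 0.270816.

Rounded to 5 decimal places: ρ_sc(-1.051) ≈ 0.27082.


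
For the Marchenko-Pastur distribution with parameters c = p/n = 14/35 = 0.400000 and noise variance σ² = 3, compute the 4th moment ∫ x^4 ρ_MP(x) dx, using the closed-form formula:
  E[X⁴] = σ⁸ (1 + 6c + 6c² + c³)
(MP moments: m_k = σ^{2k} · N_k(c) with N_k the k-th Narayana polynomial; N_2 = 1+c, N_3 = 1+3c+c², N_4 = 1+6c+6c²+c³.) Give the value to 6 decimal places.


E[X⁴] = σ⁸ (1 + 6c + 6c² + c³) (fourth MP moment). With σ² = 3 (so σ⁸ = 81) and c = 14/35 = 0.400000: E[X⁴] = 81 · (1 + 6·0.400000 + 6·(0.400000)² + (0.400000)³) = 81 · 4.424000.

So E[X^4] = 358.344000.


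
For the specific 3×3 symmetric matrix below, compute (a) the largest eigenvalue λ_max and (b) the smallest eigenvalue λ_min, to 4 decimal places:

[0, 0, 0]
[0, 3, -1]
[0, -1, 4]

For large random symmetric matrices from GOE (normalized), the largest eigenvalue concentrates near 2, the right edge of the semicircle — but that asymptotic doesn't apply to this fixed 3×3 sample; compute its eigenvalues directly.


Since M is real symmetric, all three eigenvalues are real; they are the roots of det(λI − M) = λ³ − (tr M) λ² + s λ − det M, where s is the sum of the principal 2×2 minors.
tr M = 0 + 3 + 4 = 7.
s = (0·3 − 0²) + (0·4 − 0²) + (3·4 − (-1)²) = 0 + 0 + 11 = 11.
det M (expand along row 1) = 0·11 − 0·0 + 0·0 = 0.
Characteristic polynomial: λ³ − 7λ² + 11λ = 0.
Substitute λ = y + (tr M)/3 = y + 2.333333 to remove the quadratic term: y³ + p·y + q = 0 with p = s − (tr M)²/3 = -5.333333 and q = −2(tr M)³/27 + (tr M)·s/3 − det M = 0.259259.
Three real roots ⇒ use the trigonometric (Viète) form: r = 2√(−p/3) = 2.666667, φ = arccos(3q/(p·r)) = arccos(-0.054688) = 1.625511 rad.
y_k = r·cos(φ/3 − 2πk/3) for k = 0, 1, 2 gives y = 2.284701, 0.048633, -2.333333.
λ_k = y_k + 2.333333 gives λ = 4.6180, 2.3820, 0.0000 (check: the sum is 7.0000 = tr M).

Hence λ_max = 4.6180 and λ_min = 0.0000.


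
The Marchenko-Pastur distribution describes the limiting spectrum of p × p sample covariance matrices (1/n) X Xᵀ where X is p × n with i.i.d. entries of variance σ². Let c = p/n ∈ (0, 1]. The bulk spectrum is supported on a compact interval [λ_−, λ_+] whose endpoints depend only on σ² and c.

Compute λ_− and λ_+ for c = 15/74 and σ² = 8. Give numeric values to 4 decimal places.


c = 15/74 = 0.202703; √c = 0.450225.
λ_− = σ² (1 − √c)² = 8 · (1 − 0.450225)² = 8 · (0.549775)² = 2.418019.
λ_+ = σ² (1 + √c)² = 8 · (1 + 0.450225)² = 8 · (1.450225)² = 16.825224.

Rounded to 4 decimal places: λ_− ≈ 2.4180, λ_+ ≈ 16.8252.


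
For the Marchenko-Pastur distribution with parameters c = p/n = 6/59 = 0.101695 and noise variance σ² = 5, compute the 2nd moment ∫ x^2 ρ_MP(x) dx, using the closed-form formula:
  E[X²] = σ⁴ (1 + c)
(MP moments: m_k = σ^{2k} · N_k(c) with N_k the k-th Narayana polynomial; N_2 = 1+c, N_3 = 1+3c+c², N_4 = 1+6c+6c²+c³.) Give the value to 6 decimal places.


E[X²] = σ⁴ (1 + c) (second MP moment). With σ² = 5 (so σ⁴ = 25) and c = 6/59 = 0.101695: E[X²] = 25 · (1 + 0.101695) = 25 · 1.101695.

So E[X^2] = 27.542373.


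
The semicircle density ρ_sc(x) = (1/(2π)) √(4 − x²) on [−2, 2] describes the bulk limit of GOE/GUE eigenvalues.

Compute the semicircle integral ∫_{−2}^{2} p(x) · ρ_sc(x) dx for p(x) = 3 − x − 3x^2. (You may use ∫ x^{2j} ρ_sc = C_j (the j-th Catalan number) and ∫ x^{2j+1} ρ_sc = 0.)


Write p(x) = Σ a_i x^i, split into monomials and integrate each against ρ_sc separately.
Using ∫ x^{2j} ρ_sc = C_j = (1/(j+1)) C(2j, j) (Catalan numbers) and ∫ x^{2j+1} ρ_sc = 0 (odd monomials vanish by symmetry):
  i = 0 (even): a_0 · C_{0} = 3 · 1 = 3
  i = 1 (odd): ∫ x^1 ρ_sc = 0 (vanishes)
  i = 2 (even): a_2 · C_{1} = -3 · 1 = -3

Summing the contributions: ∫_{−2}^{2} p(x) ρ_sc(x) dx = 3 + (-3) = 0.


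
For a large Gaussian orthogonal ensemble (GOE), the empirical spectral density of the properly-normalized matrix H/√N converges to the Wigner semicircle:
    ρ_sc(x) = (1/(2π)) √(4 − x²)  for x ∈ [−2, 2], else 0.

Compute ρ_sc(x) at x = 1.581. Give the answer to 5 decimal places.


ρ_sc(x) = (1/(2π)) √(4 − x²). With x = 1.581:
  4 − x² = 4 − (1.581)² = 4 − 2.499561 = 1.500439.
  √(4 − x²) = 1.224924.
  1/(2π) = 0.159155.
  ρ_sc(1.581) = 0.159155 · 1.224924 = 0.194953.

Rounded to 5 decimal places: ρ_sc(1.581) ≈ 0.19495.


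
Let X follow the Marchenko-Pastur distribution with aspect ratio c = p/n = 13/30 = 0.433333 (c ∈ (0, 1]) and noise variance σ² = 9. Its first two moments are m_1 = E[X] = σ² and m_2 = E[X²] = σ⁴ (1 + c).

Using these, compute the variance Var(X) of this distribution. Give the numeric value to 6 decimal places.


m_1 = E[X] = σ² = 9, so m_1² = 81.
m_2 = E[X²] = σ⁴ (1 + c) = 81 · (1 + 0.433333) = 81 · 1.433333 = 116.100000.
(Note m_2 − m_1² simplifies to c · σ⁴ = 0.433333 · 81.)

Var(X) = m_2 − m_1² = 116.100000 − 81 = 35.100000.


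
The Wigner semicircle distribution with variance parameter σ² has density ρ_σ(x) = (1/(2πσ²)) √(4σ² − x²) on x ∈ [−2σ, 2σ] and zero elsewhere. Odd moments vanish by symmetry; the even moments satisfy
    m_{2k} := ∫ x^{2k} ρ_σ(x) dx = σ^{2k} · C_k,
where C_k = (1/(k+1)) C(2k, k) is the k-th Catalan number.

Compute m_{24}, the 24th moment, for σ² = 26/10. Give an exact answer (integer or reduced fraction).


By the scaled semicircle moment identity, m_{2k} = σ^{2k} · C_k with k = 12.
C_12 = (1/(k+1)) · C(2k, k) = (1/13) · C(24, 12) = (1/13) · 2704156 = 208012.
σ^{2k} = (σ²)^k = (26/10)^12 = 23298085122481/244140625.

Therefore m_{24} = σ^{24} · C_12 = (23298085122481/244140625) · 208012 = 4846281282497517772/244140625.


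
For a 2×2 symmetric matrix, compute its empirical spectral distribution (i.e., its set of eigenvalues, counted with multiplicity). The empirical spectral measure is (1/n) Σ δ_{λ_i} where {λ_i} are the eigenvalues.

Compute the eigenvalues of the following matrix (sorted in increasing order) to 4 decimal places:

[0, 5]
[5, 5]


Since M is real symmetric, both eigenvalues are real; they are the roots of det(λI − M) = λ² − (tr M) λ + det M.
tr M = 0 + 5 = 5.
det M = 0·5 − 5² = 0 − 25 = -25.
Characteristic polynomial: λ² − 5λ − 25 = 0.
Discriminant Δ = (tr M)² − 4·det M = 25 − (-100) = 125; √Δ = 11.180340.
λ = (tr M ± √Δ)/2 = (5 ± 11.180340)/2, giving (tr M − √Δ)/2 = -3.0902 and (tr M + √Δ)/2 = 8.0902.

Eigenvalues sorted in increasing order: [-3.0902, 8.0902].


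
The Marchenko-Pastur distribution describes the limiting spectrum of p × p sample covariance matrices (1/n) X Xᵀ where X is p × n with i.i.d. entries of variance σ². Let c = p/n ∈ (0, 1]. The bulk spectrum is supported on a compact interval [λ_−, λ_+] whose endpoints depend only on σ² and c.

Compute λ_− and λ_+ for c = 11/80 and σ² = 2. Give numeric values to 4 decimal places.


c = 11/80 = 0.137500; √c = 0.370810.
λ_− = σ² (1 − √c)² = 2 · (1 − 0.370810)² = 2 · (0.629190)² = 0.791760.
λ_+ = σ² (1 + √c)² = 2 · (1 + 0.370810)² = 2 · (1.370810)² = 3.758240.

Rounded to 4 decimal places: λ_− ≈ 0.7918, λ_+ ≈ 3.7582.


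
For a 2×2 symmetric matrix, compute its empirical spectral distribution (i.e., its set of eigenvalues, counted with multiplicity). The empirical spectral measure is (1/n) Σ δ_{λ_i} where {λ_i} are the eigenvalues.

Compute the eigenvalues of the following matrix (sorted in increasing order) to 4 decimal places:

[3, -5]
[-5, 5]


Since M is real symmetric, both eigenvalues are real; they are the roots of det(λI − M) = λ² − (tr M) λ + det M.
tr M = 3 + 5 = 8.
det M = 3·5 − (-5)² = 15 − 25 = -10.
Characteristic polynomial: λ² − 8λ − 10 = 0.
Discriminant Δ = (tr M)² − 4·det M = 64 − (-40) = 104; √Δ = 10.198039.
λ = (tr M ± √Δ)/2 = (8 ± 10.198039)/2, giving (tr M − √Δ)/2 = -1.0990 and (tr M + √Δ)/2 = 9.0990.

Eigenvalues sorted in increasing order: [-1.0990, 9.0990].


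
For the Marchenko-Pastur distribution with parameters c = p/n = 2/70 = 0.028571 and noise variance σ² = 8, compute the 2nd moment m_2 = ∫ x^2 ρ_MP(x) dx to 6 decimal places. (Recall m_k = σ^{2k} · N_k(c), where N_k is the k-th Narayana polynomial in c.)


E[X²] = σ⁴ (1 + c) (second MP moment). With σ² = 8 (so σ⁴ = 64) and c = 2/70 = 0.028571: E[X²] = 64 · (1 + 0.028571) = 64 · 1.028571.

So E[X^2] = 65.828571.


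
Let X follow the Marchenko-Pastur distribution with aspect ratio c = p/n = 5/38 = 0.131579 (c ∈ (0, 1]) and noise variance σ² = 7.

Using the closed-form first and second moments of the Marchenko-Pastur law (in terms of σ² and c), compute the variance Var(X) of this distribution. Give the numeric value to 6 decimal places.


Recall the MP moments m_1 = E[X] = σ² and m_2 = E[X²] = σ⁴ (1 + c).
m_1 = E[X] = σ² = 7, so m_1² = 49.
m_2 = E[X²] = σ⁴ (1 + c) = 49 · (1 + 0.131579) = 49 · 1.131579 = 55.447368.
(Note m_2 − m_1² simplifies to c · σ⁴ = 0.131579 · 49.)

Var(X) = m_2 − m_1² = 55.447368 − 49 = 6.447368.


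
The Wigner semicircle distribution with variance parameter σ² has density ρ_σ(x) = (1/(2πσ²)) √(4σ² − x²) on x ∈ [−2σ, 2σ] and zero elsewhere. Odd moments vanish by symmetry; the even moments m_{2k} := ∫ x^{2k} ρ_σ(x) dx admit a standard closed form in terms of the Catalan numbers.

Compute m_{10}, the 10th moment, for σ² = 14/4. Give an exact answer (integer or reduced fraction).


By the scaled semicircle moment identity, m_{2k} = σ^{2k} · C_k with k = 5.
C_5 = (1/(k+1)) · C(2k, k) = (1/6) · C(10, 5) = (1/6) · 252 = 42.
σ^{2k} = (σ²)^k = (14/4)^5 = 16807/32.

Therefore m_{10} = σ^{10} · C_5 = (16807/32) · 42 = 352947/16.


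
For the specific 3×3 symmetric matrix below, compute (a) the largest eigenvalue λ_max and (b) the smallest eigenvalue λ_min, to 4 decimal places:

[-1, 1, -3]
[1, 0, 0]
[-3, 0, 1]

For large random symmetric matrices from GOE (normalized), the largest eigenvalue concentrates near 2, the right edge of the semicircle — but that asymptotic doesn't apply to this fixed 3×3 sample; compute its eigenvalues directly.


Since M is real symmetric, all three eigenvalues are real; they are the roots of det(λI − M) = λ³ − (tr M) λ² + s λ − det M, where s is the sum of the principal 2×2 minors.
tr M = -1 + 0 + 1 = 0.
s = ((-1)·0 − 1²) + ((-1)·1 − (-3)²) + (0·1 − 0²) = -1 + (-10) + 0 = -11.
det M (expand along row 1) = (-1)·0 − 1·1 + (-3)·0 = -1.
Characteristic polynomial: λ³ − 11λ + 1 = 0.
Substitute λ = y + (tr M)/3 = y + 0.000000 to remove the quadratic term: y³ + p·y + q = 0 with p = s − (tr M)²/3 = -11.000000 and q = −2(tr M)³/27 + (tr M)·s/3 − det M = 1.000000.
Three real roots ⇒ use the trigonometric (Viète) form: r = 2√(−p/3) = 3.829708, φ = arccos(3q/(p·r)) = arccos(-0.071214) = 1.642070 rad.
y_k = r·cos(φ/3 − 2πk/3) for k = 0, 1, 2 gives y = 3.270200, 0.090978, -3.361178.
λ_k = y_k + 0.000000 gives λ = 3.2702, 0.0910, -3.3612 (check: the sum is 0.0000 = tr M).

Hence λ_max = 3.2702 and λ_min = -3.3612.


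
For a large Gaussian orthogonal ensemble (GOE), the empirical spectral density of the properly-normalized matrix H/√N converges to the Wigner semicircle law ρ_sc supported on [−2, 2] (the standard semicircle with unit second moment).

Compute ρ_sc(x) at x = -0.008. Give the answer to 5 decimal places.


ρ_sc(x) = (1/(2π)) √(4 − x²). With x = -0.008:
  4 − x² = 4 − (-0.008)² = 4 − 0.000064 = 3.999936.
  √(4 − x²) = 1.999984.
  1/(2π) = 0.159155.
  ρ_sc(-0.008) = 0.159155 · 1.999984 = 0.318307.

Rounded to 5 decimal places: ρ_sc(-0.008) ≈ 0.31831.


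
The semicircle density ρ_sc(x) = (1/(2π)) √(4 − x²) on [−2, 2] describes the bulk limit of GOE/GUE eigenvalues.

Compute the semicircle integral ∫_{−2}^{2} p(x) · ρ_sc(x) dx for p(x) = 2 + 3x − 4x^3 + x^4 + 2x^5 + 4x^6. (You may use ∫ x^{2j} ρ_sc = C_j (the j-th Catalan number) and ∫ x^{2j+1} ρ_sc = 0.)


Write p(x) = Σ a_i x^i, split into monomials and integrate each against ρ_sc separately.
Using ∫ x^{2j} ρ_sc = C_j = (1/(j+1)) C(2j, j) (Catalan numbers) and ∫ x^{2j+1} ρ_sc = 0 (odd monomials vanish by symmetry):
  i = 0 (even): a_0 · C_{0} = 2 · 1 = 2
  i = 1 (odd): ∫ x^1 ρ_sc = 0 (vanishes)
  i = 3 (odd): ∫ x^3 ρ_sc = 0 (vanishes)
  i = 4 (even): a_4 · C_{2} = 1 · 2 = 2
  i = 5 (odd): ∫ x^5 ρ_sc = 0 (vanishes)
  i = 6 (even): a_6 · C_{3} = 4 · 5 = 20

Summing the contributions: ∫_{−2}^{2} p(x) ρ_sc(x) dx = 2 + 2 + 20 = 24.


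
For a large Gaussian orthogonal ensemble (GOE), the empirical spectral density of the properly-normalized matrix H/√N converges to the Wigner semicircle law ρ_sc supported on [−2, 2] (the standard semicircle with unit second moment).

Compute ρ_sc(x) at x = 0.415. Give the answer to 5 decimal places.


ρ_sc(x) = (1/(2π)) √(4 − x²). With x = 0.415:
  4 − x² = 4 − (0.415)² = 4 − 0.172225 = 3.827775.
  √(4 − x²) = 1.956470.
  1/(2π) = 0.159155.
  ρ_sc(0.415) = 0.159155 · 1.956470 = 0.311382.

Rounded to 5 decimal places: ρ_sc(0.415) ≈ 0.31138.


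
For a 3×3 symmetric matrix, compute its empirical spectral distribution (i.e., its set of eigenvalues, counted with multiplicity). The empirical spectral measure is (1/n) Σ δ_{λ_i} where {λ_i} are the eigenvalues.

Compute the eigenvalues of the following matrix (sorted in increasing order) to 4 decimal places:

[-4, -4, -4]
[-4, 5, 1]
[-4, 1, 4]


Since M is real symmetric, all three eigenvalues are real; they are the roots of det(λI − M) = λ³ − (tr M) λ² + s λ − det M, where s is the sum of the principal 2×2 minors.
tr M = -4 + 5 + 4 = 5.
s = ((-4)·5 − (-4)²) + ((-4)·4 − (-4)²) + (5·4 − 1²) = -36 + (-32) + 19 = -49.
det M (expand along row 1) = (-4)·19 − (-4)·(-12) + (-4)·16 = -188.
Characteristic polynomial: λ³ − 5λ² − 49λ + 188 = 0.
Substitute λ = y + (tr M)/3 = y + 1.666667 to remove the quadratic term: y³ + p·y + q = 0 with p = s − (tr M)²/3 = -57.333333 and q = −2(tr M)³/27 + (tr M)·s/3 − det M = 97.074074.
Three real roots ⇒ use the trigonometric (Viète) form: r = 2√(−p/3) = 8.743251, φ = arccos(3q/(p·r)) = arccos(-0.580957) = 2.190701 rad.
y_k = r·cos(φ/3 − 2πk/3) for k = 0, 1, 2 gives y = 6.513885, 1.793831, -8.307716.
λ_k = y_k + 1.666667 gives λ = 8.1806, 3.4605, -6.6410 (check: the sum is 5.0000 = tr M).

Eigenvalues sorted in increasing order: [-6.6410, 3.4605, 8.1806].


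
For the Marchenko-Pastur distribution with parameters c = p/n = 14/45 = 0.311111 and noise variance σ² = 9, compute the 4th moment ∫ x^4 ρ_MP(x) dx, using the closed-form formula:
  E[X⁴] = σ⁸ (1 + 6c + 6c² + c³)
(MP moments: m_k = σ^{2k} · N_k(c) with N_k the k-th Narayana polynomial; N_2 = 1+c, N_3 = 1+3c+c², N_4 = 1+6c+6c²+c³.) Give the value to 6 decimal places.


E[X⁴] = σ⁸ (1 + 6c + 6c² + c³) (fourth MP moment). With σ² = 9 (so σ⁸ = 6561) and c = 14/45 = 0.311111: E[X⁴] = 6561 · (1 + 6·0.311111 + 6·(0.311111)² + (0.311111)³) = 6561 · 3.477520.

So E[X^4] = 22816.008000.


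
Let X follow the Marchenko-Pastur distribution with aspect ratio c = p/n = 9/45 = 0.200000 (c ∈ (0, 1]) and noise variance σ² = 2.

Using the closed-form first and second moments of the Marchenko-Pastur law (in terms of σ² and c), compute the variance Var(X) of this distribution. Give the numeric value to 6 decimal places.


Recall the MP moments m_1 = E[X] = σ² and m_2 = E[X²] = σ⁴ (1 + c).
m_1 = E[X] = σ² = 2, so m_1² = 4.
m_2 = E[X²] = σ⁴ (1 + c) = 4 · (1 + 0.200000) = 4 · 1.200000 = 4.800000.
(Note m_2 − m_1² simplifies to c · σ⁴ = 0.200000 · 4.)

Var(X) = m_2 − m_1² = 4.800000 − 4 = 0.800000.


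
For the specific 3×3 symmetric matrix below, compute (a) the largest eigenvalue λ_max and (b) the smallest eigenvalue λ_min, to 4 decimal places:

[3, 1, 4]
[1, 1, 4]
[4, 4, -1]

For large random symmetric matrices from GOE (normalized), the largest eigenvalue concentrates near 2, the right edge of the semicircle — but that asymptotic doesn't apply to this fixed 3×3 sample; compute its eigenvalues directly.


Since M is real symmetric, all three eigenvalues are real; they are the roots of det(λI − M) = λ³ − (tr M) λ² + s λ − det M, where s is the sum of the principal 2×2 minors.
tr M = 3 + 1 + (-1) = 3.
s = (3·1 − 1²) + (3·(-1) − 4²) + (1·(-1) − 4²) = 2 + (-19) + (-17) = -34.
det M (expand along row 1) = 3·(-17) − 1·(-17) + 4·0 = -34.
Characteristic polynomial: λ³ − 3λ² − 34λ + 34 = 0.
Substitute λ = y + (tr M)/3 = y + 1.000000 to remove the quadratic term: y³ + p·y + q = 0 with p = s − (tr M)²/3 = -37.000000 and q = −2(tr M)³/27 + (tr M)·s/3 − det M = -2.000000.
Three real roots ⇒ use the trigonometric (Viète) form: r = 2√(−p/3) = 7.023769, φ = arccos(3q/(p·r)) = arccos(0.023088) = 1.547707 rad.
y_k = r·cos(φ/3 − 2πk/3) for k = 0, 1, 2 gives y = 6.109612, -0.054058, -6.055553.
λ_k = y_k + 1.000000 gives λ = 7.1096, 0.9459, -5.0556 (check: the sum is 3.0000 = tr M).

Hence λ_max = 7.1096 and λ_min = -5.0556.


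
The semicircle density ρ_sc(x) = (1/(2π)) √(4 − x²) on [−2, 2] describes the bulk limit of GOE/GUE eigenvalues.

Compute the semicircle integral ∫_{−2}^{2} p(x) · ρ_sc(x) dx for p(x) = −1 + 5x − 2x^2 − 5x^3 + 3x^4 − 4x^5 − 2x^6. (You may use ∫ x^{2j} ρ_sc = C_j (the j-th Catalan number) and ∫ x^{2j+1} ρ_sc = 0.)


Write p(x) = Σ a_i x^i, split into monomials and integrate each against ρ_sc separately.
Using ∫ x^{2j} ρ_sc = C_j = (1/(j+1)) C(2j, j) (Catalan numbers) and ∫ x^{2j+1} ρ_sc = 0 (odd monomials vanish by symmetry):
  i = 0 (even): a_0 · C_{0} = -1 · 1 = -1
  i = 1 (odd): ∫ x^1 ρ_sc = 0 (vanishes)
  i = 2 (even): a_2 · C_{1} = -2 · 1 = -2
  i = 3 (odd): ∫ x^3 ρ_sc = 0 (vanishes)
  i = 4 (even): a_4 · C_{2} = 3 · 2 = 6
  i = 5 (odd): ∫ x^5 ρ_sc = 0 (vanishes)
  i = 6 (even): a_6 · C_{3} = -2 · 5 = -10

Summing the contributions: ∫_{−2}^{2} p(x) ρ_sc(x) dx = (-1) + (-2) + 6 + (-10) = -7.
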